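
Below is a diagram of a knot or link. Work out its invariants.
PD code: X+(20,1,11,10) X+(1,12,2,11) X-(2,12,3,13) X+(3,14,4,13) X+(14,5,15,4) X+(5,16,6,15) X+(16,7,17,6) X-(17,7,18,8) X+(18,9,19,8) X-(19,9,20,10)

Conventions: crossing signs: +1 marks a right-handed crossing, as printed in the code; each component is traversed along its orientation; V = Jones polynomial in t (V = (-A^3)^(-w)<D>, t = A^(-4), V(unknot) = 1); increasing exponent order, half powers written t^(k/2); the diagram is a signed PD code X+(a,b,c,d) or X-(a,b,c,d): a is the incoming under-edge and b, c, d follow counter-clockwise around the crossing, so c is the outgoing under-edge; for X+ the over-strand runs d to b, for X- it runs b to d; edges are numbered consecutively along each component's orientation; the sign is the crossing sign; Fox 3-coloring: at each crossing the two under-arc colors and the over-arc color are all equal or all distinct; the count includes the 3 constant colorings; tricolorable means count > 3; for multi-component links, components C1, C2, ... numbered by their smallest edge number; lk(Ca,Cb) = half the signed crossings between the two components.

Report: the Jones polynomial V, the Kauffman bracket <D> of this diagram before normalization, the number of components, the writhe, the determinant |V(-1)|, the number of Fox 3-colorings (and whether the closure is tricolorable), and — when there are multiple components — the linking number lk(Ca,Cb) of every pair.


V(t) = -t^(3/2) - t^(7/2) + t^(9/2) - t^(11/2)
bracket: -A^-10 + A^-6 - A^-2 - A^6, w = +4
2 components, writhe +4, over 10 crossings
lk(C1,C2) = +2
det 4, colorings 3 of 3^10 — not tricolorable
observation: |V(-1)| = 4: so not tricolorable, since 3 does not divide 4


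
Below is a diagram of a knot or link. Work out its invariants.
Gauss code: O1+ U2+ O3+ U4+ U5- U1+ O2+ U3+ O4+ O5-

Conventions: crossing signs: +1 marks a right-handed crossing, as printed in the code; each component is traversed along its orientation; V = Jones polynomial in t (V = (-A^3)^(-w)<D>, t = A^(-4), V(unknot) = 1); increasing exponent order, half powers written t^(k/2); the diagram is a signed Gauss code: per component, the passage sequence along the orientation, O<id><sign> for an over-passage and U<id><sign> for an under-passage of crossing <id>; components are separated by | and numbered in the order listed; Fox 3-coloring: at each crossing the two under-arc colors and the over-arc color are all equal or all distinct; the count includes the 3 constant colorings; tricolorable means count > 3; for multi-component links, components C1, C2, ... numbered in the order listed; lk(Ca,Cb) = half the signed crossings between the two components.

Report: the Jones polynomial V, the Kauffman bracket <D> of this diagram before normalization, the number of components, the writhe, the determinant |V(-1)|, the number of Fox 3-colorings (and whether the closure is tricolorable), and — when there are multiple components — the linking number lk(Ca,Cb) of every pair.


V(t) = t + t^3 - t^4
bracket: A^-7 - A^-3 - A^5, w = +3
1 component, writhe +3, over 5 crossings
det 3, colorings 9 of 3^5 — tricolorable
observation: |V(-1)| = 3: so tricolorable, since 3 divides 3


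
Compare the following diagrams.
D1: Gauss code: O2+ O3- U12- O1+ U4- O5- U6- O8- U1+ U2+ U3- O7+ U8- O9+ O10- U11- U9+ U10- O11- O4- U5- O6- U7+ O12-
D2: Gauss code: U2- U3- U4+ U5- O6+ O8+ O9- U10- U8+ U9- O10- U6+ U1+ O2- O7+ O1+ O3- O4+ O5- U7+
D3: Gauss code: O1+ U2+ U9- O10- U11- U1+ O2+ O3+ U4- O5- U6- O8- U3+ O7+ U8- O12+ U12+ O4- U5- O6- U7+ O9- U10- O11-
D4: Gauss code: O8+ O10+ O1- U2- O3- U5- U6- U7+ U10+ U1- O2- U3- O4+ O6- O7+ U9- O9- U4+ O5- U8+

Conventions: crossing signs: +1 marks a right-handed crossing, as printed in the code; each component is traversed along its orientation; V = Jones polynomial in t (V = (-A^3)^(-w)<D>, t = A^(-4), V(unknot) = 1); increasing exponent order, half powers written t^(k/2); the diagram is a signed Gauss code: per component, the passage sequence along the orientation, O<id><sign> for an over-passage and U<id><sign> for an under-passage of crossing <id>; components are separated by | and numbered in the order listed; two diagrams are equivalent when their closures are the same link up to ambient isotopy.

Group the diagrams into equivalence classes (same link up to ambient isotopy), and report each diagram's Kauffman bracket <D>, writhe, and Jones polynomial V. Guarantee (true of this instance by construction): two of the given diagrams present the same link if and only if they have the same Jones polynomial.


equivalence classes: {D1, D3} | {D2} | {D4}
D1 (bracket A^-16 - A^-12 + 2A^-8 - 2A^-4 + 2 - 2A^4 + A^8; 12 crossings at w = -4): V = t^-5 - 2t^-4 + 2t^-3 - 2t^-2 + 2t^-1 - 1 + t
D2 (bracket 1; 10 crossings at w = 0): V = 1
V(D3) = t^-5 - 2t^-4 + 2t^-3 - 2t^-2 + 2t^-1 - 1 + t  (w -2, c 12, <D> = A^-10 - A^-6 + 2A^-2 - 2A^2 + 2A^6 - 2A^10 + A^14)
V(D4) = -t^-4 + t^-3 + t^-1  (w -2, c 10, <D> = A^-2 + A^6 - A^10)
key observation: 3 values of V(t) split the 4 diagrams


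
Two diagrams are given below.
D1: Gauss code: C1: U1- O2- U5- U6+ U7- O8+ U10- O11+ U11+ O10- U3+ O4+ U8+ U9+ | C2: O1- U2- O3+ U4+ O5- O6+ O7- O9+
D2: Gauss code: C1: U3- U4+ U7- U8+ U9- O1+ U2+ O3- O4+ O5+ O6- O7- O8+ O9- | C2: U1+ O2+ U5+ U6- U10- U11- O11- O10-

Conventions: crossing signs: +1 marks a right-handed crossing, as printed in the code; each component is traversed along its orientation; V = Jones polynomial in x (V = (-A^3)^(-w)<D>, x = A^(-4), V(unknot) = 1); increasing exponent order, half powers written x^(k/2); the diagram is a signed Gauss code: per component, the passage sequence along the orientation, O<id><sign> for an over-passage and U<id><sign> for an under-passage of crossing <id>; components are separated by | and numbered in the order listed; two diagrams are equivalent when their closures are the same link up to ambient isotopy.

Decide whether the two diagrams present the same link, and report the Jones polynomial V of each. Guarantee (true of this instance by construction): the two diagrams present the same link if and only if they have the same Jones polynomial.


same link: no
V(D1) = -x^(-3/2) + x^(-1/2) - 2x^(1/2) + x^(3/2) - 2x^(5/2) + x^(7/2)  [11 crossings, <D> = -A^-11 + 2A^-7 - A^-3 + 2A - A^5 + A^9, w = +1]
V(D2) = -x^(1/2) - x^(5/2)  [11 crossings, <D> = A^-13 + A^-5, w = -1]
insight: V(x) takes 2 values over 2 diagrams, fixing the grouping


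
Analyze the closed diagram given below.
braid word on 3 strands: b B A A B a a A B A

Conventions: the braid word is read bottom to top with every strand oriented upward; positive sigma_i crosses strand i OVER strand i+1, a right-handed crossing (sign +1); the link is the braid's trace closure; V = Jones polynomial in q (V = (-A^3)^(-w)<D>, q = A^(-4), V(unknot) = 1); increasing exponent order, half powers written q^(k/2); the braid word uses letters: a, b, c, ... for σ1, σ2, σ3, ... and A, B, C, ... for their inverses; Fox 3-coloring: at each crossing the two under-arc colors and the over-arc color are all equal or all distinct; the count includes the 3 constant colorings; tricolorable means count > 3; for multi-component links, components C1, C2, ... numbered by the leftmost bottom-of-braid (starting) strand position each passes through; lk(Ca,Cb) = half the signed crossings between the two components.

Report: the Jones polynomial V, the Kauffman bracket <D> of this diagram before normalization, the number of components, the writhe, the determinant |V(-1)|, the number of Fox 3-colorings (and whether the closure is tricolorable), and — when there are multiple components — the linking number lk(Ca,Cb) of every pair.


V = -q^-6 + q^-5 - q^-4 + 2q^-3 - q^-2 + q^-1
<D> = A^-8 - A^-4 + 2 - A^4 + A^8 - A^12 (w = -4)
1 component over 10 crossings, w = -4
3 Fox colorings among 3^10, |V(-1)| = 7: not tricolorable
why: inverse pairs cancel, leaving σ1⁻¹ σ1⁻¹ σ2⁻¹ σ1 σ2⁻¹ σ1⁻¹


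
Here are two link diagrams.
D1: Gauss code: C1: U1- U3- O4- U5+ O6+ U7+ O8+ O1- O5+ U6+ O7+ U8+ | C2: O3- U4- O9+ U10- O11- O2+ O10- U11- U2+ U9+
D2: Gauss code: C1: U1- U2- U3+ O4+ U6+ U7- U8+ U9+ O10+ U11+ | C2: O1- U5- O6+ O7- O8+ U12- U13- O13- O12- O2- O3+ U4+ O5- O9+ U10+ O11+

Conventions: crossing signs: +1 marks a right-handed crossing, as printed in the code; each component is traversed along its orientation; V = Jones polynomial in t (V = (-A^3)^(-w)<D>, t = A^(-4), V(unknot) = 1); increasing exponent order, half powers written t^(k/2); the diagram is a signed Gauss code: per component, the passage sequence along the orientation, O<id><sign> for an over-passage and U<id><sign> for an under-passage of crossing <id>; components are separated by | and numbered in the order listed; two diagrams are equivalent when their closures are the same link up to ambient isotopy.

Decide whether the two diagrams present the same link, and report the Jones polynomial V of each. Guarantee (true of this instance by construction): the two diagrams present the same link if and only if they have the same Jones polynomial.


equivalent: no
D1 (bracket -A^-11 + A^-7 - A^-3 + 2A + A^9; 11 crossings at w = +1): V = -t^(-3/2) - 2t^(1/2) + t^(3/2) - t^(5/2) + t^(7/2)
V(D2) = -t^(1/2) + t^(3/2) - t^(5/2) - t^(9/2)  [13 crossings, <D> = A^-15 + A^-7 - A^-3 + A, w = +1]
observation: 2 values of V(t) split the 2 diagrams


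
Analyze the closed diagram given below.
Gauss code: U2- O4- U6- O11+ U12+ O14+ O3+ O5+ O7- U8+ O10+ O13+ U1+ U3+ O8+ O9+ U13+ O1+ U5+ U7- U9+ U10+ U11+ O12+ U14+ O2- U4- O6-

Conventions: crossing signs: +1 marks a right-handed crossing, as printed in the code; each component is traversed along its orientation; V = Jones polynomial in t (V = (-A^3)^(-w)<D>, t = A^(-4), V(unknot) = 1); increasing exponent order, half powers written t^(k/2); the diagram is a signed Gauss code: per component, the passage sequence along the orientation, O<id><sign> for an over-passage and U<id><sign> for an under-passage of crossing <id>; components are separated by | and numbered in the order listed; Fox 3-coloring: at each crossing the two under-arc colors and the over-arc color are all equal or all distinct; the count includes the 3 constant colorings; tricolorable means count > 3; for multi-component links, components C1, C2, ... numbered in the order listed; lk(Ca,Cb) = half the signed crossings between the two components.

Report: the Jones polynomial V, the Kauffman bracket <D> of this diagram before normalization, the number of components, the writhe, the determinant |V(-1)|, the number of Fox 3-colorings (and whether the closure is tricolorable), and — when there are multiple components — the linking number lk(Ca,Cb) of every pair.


V = -t^-1 + 1 - 2t + 5t^2 - 4t^3 + 7t^4 - 7t^5 + 6t^6 - 6t^7 + 3t^8 - 2t^9 + t^10
<D> = A^-22 - 2A^-18 + 3A^-14 - 6A^-10 + 6A^-6 - 7A^-2 + 7A^2 - 4A^6 + 5A^10 - 2A^14 + A^18 - A^22 (w = +6)
1 component over 14 crossings, w = +6
27 Fox colorings among 3^14, |V(-1)| = 45: tricolorable
why: |V(-1)| = 45: so tricolorable, since 3 divides 45


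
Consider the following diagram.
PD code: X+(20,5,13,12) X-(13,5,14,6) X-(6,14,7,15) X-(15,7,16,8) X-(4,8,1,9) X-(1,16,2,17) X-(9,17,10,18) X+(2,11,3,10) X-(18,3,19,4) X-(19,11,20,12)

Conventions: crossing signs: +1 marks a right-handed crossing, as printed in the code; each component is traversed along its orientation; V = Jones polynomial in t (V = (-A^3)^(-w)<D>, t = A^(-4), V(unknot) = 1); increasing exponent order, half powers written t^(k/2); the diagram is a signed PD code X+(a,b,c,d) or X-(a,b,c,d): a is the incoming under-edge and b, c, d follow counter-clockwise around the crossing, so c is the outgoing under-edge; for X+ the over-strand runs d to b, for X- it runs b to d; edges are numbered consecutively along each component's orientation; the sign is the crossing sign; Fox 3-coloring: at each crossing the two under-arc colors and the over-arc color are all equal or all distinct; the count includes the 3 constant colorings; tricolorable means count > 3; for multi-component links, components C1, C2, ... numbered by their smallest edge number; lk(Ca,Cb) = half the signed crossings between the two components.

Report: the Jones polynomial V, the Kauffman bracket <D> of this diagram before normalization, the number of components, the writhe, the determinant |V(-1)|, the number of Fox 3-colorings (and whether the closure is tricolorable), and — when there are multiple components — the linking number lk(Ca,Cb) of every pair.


V = t^-8 - t^-7 + 2t^-6 - t^-5 + 2t^-4 + t^-2
<D> = A^-10 + 2A^-2 - A^2 + 2A^6 - A^10 + A^14 (w = -6)
3 components over 10 crossings, w = -6
lk(C1,C2): 0
lk(C1,C3) = -1
linking number lk(C2,C3) = -2
3 Fox colorings among 3^10, |V(-1)| = 8: not tricolorable
why: the span of V is 6, within the link bound 10 + 3 - 1


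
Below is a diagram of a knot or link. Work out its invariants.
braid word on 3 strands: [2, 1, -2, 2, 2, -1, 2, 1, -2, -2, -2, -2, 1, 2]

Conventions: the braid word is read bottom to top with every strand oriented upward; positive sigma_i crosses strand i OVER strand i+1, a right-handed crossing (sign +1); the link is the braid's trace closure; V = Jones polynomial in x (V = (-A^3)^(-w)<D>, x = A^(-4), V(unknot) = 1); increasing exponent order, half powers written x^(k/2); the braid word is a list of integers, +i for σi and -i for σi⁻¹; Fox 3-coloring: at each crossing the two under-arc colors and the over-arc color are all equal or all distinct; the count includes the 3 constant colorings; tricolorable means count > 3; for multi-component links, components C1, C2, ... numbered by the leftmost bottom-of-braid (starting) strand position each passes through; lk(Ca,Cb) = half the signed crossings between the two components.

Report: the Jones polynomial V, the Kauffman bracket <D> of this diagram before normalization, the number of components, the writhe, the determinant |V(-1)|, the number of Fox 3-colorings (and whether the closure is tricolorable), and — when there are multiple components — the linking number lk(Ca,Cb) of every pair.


V = -x^-1 + 2 - x + 2x^2 - x^3 + x^4 - x^5
<D> = -A^-14 + A^-10 - A^-6 + 2A^-2 - A^2 + 2A^6 - A^10 (w = +2)
1 component over 14 crossings, w = +2
9 Fox colorings among 3^14, |V(-1)| = 9: tricolorable
why: V spans 6 powers of x: at least 6 crossings in any diagram


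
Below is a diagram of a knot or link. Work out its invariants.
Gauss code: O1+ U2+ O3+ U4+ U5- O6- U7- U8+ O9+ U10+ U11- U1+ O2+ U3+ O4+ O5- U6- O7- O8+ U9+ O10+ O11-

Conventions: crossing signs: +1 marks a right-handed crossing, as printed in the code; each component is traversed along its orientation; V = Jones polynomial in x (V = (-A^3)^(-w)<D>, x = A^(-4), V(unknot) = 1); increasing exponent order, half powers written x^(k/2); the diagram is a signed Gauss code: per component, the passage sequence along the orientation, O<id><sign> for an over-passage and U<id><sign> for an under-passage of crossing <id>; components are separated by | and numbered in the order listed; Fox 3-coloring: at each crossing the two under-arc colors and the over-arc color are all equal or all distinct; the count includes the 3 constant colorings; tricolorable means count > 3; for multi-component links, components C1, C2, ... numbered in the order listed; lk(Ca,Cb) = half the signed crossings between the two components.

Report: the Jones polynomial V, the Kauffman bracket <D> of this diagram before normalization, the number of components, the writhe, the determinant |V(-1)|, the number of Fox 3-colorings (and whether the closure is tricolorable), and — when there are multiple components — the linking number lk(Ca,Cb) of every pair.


V(x) = x + x^3 - x^4
bracket: A^-7 - A^-3 - A^5, w = +3
1 component, writhe +3, over 11 crossings
det 3, colorings 9 of 3^11 — tricolorable
observation: V spans 3 powers of x: at least 3 crossings in any diagram


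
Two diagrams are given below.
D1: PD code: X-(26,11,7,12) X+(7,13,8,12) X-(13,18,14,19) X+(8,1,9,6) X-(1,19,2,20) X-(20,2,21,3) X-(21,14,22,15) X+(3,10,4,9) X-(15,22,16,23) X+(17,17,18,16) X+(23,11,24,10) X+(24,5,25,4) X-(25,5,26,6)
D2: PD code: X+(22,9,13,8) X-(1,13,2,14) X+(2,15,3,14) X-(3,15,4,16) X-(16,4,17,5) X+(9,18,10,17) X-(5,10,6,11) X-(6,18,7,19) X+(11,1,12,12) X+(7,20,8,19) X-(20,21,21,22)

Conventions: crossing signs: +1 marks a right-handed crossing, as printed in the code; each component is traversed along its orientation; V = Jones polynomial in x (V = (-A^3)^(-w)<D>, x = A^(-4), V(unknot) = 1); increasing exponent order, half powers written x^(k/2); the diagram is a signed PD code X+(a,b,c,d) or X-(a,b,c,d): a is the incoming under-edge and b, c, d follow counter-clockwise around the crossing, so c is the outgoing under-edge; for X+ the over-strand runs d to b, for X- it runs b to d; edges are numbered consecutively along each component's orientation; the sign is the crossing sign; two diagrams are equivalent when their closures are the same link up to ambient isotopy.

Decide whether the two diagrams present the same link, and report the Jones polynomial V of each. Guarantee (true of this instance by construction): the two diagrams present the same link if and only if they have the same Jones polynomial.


equivalent: no
D1 (bracket 2A^-1 - A^3 + 2A^7 - A^11 + A^15 - A^19; 13 crossings at w = -1): V = x^(-11/2) - x^(-9/2) + x^(-7/2) - 2x^(-5/2) + x^(-3/2) - 2x^(-1/2)
V(D2) = x^(-7/2) - 2x^(-5/2) + x^(-3/2) - 2x^(-1/2) + x^(1/2) - x^(3/2)  (w -1, c 11, <D> = A^-9 - A^-5 + 2A^-1 - A^3 + 2A^7 - A^11)
key observation: V(x) takes 2 values over 2 diagrams, fixing the grouping


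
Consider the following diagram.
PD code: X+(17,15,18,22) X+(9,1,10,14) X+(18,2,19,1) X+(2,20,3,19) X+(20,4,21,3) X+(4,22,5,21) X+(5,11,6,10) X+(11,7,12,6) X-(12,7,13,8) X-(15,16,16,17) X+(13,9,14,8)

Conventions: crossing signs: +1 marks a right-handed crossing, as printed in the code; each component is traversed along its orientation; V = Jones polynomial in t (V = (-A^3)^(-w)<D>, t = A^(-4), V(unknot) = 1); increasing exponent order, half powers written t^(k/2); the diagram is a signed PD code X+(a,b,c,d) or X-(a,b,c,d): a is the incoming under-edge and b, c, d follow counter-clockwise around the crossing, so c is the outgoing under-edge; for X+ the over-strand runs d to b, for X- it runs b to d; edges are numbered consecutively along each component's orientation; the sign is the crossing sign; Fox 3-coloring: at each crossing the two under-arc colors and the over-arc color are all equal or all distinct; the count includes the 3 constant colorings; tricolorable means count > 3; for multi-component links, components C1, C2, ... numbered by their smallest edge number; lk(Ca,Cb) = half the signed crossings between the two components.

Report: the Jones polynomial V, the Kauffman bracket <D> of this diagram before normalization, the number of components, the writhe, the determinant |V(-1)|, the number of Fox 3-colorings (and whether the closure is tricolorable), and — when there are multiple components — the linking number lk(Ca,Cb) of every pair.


V(t) = -t^(5/2) - 2t^(9/2) + 2t^(11/2) - 2t^(13/2) + 2t^(15/2) - 2t^(17/2) + t^(19/2)
bracket: -A^-17 + 2A^-13 - 2A^-9 + 2A^-5 - 2A^-1 + 2A^3 + A^11, w = +7
2 components, writhe +7, over 11 crossings
lk(C1,C2) = +2
det 12, colorings 9 of 3^11 — tricolorable
observation: the 1 component pair carries total linking +2


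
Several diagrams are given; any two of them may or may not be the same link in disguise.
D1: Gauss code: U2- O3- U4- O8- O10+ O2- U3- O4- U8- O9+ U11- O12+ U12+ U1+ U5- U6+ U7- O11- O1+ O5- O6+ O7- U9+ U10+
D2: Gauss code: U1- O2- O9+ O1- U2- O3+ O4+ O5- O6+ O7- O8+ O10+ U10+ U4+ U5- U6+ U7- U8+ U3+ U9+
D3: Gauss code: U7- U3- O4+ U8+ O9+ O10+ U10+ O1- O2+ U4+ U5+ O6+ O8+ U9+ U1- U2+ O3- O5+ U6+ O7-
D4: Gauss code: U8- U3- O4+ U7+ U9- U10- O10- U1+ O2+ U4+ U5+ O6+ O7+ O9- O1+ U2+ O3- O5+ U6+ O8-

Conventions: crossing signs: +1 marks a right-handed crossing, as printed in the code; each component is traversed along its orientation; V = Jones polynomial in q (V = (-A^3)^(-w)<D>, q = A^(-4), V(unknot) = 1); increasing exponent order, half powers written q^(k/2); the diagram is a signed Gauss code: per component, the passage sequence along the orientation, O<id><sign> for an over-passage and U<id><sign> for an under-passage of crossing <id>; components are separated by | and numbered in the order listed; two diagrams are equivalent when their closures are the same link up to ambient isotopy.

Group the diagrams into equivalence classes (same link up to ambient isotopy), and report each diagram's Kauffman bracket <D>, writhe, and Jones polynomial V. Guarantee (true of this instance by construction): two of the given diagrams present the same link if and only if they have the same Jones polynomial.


equivalence classes: {D1} | {D2} | {D3, D4}
D1 (bracket A^-2 + A^6 - A^10; 12 crossings at w = -2): V = -q^-4 + q^-3 + q^-1
V(D2) = 1  [10 crossings, <D> = A^6, w = +2]
D3 (bracket -A^-12 + A^-8 - A^-4 + 2 - A^4 + A^8; 10 crossings at w = +4): V = q - q^2 + 2q^3 - q^4 + q^5 - q^6
V(D4) = q - q^2 + 2q^3 - q^4 + q^5 - q^6  [10 crossings, <D> = -A^-18 + A^-14 - A^-10 + 2A^-6 - A^-2 + A^2, w = +2]
key observation: V(q) takes 3 values over 4 diagrams, fixing the grouping


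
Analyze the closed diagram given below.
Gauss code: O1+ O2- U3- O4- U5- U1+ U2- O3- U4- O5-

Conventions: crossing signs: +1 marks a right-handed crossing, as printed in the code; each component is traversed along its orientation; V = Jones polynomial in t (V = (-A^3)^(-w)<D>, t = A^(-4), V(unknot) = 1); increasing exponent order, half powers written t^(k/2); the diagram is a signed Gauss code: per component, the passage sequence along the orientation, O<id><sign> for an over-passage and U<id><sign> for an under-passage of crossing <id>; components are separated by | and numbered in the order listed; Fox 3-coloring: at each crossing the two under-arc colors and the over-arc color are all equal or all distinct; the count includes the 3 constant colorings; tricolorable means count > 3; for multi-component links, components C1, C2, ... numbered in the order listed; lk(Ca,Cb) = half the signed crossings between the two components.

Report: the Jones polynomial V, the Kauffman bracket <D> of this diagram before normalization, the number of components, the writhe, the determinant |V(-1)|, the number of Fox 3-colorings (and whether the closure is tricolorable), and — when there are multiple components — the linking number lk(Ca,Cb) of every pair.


V = -t^-4 + t^-3 + t^-1
<D> = -A^-5 - A^3 + A^7 (w = -3)
1 component over 5 crossings, w = -3
9 Fox colorings among 3^5, |V(-1)| = 3: tricolorable
why: w = -3 (over 5 crossings) is diagram-only; (-A^3)^(3) removes it from V


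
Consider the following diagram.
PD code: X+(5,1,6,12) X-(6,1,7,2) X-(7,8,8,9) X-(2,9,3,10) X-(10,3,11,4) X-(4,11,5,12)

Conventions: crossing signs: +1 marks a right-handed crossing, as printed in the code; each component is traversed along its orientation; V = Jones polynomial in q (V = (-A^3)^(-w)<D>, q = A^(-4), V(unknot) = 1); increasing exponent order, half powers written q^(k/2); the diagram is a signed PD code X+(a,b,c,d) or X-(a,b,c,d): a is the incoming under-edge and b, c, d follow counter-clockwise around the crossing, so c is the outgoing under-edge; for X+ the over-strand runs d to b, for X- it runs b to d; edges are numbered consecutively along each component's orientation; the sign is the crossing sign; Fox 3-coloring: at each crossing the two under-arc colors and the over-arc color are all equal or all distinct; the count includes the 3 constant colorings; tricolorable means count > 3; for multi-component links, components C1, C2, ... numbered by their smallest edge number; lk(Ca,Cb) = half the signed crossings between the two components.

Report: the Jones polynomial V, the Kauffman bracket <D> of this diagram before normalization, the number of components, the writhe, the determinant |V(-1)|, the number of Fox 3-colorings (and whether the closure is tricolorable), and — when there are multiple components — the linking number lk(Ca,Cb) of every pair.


V(q) = -q^-4 + q^-3 + q^-1
bracket: A^-8 + 1 - A^4, w = -4
1 component, writhe -4, over 6 crossings
det 3, colorings 9 of 3^6 — tricolorable
observation: the span of V is 3, forcing >= 3 crossings in any diagram


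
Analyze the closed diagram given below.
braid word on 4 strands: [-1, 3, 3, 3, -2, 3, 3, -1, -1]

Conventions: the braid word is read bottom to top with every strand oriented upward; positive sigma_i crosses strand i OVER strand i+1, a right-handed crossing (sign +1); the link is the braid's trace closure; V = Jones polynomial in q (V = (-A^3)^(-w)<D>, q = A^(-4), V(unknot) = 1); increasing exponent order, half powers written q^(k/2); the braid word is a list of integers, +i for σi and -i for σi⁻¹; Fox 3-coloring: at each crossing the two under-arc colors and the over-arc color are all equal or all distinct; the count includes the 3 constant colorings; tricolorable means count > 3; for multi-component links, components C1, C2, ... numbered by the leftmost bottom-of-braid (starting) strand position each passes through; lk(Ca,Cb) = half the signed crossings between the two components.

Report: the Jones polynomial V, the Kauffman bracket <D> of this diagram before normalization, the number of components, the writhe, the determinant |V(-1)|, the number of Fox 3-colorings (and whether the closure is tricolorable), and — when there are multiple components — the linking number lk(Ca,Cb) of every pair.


V = -q^-2 + q^-1 - 1 + 3q - 2q^2 + 3q^3 - 2q^4 + q^5 - q^6
<D> = A^-21 - A^-17 + 2A^-13 - 3A^-9 + 2A^-5 - 3A^-1 + A^3 - A^7 + A^11 (w = +1)
1 component over 9 crossings, w = +1
9 Fox colorings among 3^9, |V(-1)| = 15: tricolorable
why: det 15 = |V(-1)|; divisible by 3, so tricolorable


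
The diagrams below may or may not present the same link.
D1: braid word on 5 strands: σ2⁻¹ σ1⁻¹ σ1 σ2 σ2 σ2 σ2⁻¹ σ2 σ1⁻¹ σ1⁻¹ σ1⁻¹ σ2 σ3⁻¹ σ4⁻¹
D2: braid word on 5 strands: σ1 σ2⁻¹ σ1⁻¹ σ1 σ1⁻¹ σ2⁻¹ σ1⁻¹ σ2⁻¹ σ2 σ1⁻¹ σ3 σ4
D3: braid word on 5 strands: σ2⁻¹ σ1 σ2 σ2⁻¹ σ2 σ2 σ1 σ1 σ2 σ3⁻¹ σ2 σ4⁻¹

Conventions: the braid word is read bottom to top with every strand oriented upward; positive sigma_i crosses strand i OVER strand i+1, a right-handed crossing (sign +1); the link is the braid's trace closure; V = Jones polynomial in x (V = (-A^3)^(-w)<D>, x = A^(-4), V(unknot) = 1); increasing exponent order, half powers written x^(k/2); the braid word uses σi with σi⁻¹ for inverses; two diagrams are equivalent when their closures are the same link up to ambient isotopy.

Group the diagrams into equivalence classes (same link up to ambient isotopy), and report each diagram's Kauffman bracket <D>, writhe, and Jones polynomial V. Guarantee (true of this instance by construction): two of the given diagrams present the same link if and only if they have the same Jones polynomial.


grouping into links: {D1} | {D2} | {D3}
V(D1) = -x^-3 + x^-2 - x^-1 + 3 - x + x^2 - x^3  (w -2, c 14, <D> = -A^-18 + A^-14 - A^-10 + 3A^-6 - A^-2 + A^2 - A^6)
D2 (bracket A^-2 + A^6 - A^10; 12 crossings at w = -2): V = -x^-4 + x^-3 + x^-1
D3 (bracket -A^-16 + A^-12 - A^-8 + A^-4 + A^4; 12 crossings at w = +4): V = x^2 + x^4 - x^5 + x^6 - x^7
why: 3 values of V(x) split the 3 diagrams


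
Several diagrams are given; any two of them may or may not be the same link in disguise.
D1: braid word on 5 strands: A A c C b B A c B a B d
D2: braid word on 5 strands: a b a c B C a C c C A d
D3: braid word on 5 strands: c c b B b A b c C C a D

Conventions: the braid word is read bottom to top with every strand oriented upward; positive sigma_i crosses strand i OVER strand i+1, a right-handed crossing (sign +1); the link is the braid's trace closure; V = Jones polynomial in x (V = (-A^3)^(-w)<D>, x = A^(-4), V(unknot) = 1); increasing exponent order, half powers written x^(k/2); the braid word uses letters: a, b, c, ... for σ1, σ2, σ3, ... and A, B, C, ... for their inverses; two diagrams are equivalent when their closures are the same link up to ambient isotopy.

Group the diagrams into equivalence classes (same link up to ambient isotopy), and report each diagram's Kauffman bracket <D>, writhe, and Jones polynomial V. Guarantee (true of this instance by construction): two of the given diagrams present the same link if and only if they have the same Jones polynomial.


equivalence classes: {D1} | {D2} | {D3}
D1 (bracket A^-2 - A^2 + 2A^6 - A^10 + A^14 - A^18; 12 crossings at w = -2): V = -x^-6 + x^-5 - x^-4 + 2x^-3 - x^-2 + x^-1
V(D2) = x^-2 - x^-1 + 1 - x + x^2  (w +2, c 12, <D> = A^-2 - A^2 + A^6 - A^10 + A^14)
V(D3) = 1  [12 crossings, <D> = A^6, w = +2]
key observation: V(x) takes 3 values over 3 diagrams, fixing the grouping


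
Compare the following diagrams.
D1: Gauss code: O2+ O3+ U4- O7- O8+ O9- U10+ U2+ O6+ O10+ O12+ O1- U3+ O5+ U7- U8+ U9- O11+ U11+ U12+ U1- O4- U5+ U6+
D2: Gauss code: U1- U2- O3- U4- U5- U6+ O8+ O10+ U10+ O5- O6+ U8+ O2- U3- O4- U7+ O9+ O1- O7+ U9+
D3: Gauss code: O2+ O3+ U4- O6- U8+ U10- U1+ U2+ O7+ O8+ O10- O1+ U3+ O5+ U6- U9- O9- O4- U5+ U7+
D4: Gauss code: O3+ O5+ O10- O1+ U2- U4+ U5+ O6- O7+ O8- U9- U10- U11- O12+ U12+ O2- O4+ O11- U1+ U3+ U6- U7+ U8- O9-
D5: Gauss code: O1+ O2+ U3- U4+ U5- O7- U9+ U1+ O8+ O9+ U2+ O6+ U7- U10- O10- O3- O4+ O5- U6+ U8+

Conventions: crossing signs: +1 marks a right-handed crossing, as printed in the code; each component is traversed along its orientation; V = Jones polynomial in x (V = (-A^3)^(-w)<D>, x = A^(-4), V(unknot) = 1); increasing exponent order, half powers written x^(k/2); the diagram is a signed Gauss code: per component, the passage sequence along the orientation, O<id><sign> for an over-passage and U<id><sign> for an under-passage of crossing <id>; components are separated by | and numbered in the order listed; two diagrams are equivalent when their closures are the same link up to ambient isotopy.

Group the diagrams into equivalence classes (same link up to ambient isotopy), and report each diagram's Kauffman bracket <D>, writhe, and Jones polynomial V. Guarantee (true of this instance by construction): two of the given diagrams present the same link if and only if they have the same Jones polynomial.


grouping into links: {D1, D3, D5} | {D2} | {D4}
V(D1) = x^-1 - 1 + 2x - 2x^2 + 2x^3 - 2x^4 + x^5  (w +4, c 12, <D> = A^-8 - 2A^-4 + 2 - 2A^4 + 2A^8 - A^12 + A^16)
D2 (bracket A^4 + A^12 - A^16; 10 crossings at w = 0): V = -x^-4 + x^-3 + x^-1
V(D3) = x^-1 - 1 + 2x - 2x^2 + 2x^3 - 2x^4 + x^5  [10 crossings, <D> = A^-14 - 2A^-10 + 2A^-6 - 2A^-2 + 2A^2 - A^6 + A^10, w = +2]
V(D4) = 1  [12 crossings, <D> = 1, w = 0]
V(D5) = x^-1 - 1 + 2x - 2x^2 + 2x^3 - 2x^4 + x^5  [10 crossings, <D> = A^-14 - 2A^-10 + 2A^-6 - 2A^-2 + 2A^2 - A^6 + A^10, w = +2]
key observation: 3 values of V(x) split the 5 diagrams


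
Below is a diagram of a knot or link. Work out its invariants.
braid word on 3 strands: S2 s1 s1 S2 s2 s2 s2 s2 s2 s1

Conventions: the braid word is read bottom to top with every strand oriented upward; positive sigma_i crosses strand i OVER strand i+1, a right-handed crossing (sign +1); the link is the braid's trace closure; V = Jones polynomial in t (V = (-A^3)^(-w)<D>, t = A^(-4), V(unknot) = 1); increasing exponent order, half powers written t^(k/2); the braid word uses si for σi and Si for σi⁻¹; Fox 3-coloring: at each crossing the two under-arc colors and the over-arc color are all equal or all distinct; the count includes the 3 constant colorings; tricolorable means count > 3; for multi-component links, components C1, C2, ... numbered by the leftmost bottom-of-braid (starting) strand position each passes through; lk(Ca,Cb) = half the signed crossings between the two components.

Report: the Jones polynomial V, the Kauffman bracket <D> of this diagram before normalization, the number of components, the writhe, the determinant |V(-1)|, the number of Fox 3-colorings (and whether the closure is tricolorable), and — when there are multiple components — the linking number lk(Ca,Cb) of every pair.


V = t^2 - t^3 + 3t^4 - 3t^5 + 3t^6 - 3t^7 + 2t^8 - t^9
<D> = -A^-18 + 2A^-14 - 3A^-10 + 3A^-6 - 3A^-2 + 3A^2 - A^6 + A^10 (w = +6)
1 component over 10 crossings, w = +6
3 Fox colorings among 3^10, |V(-1)| = 17: not tricolorable
why: inverse pairs cancel, leaving σ2⁻¹ σ1 σ1 σ2 σ2 σ2 σ2 σ1


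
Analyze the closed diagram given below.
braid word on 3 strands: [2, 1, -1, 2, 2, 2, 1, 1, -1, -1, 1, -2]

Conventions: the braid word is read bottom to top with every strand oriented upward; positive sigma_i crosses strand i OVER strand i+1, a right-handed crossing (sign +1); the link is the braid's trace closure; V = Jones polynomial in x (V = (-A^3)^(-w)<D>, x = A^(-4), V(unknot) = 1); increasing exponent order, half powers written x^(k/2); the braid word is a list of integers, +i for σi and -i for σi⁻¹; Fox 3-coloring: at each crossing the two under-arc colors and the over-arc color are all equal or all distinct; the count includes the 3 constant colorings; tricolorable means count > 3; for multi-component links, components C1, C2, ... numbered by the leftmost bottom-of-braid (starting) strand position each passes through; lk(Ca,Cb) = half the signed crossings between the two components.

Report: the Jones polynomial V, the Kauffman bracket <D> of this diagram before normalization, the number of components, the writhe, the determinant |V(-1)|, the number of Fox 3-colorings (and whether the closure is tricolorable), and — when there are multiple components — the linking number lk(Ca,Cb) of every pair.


V = x + x^3 - x^4
<D> = -A^-4 + 1 + A^8 (w = +4)
1 component over 12 crossings, w = +4
9 Fox colorings among 3^12, |V(-1)| = 3: tricolorable
why: the word shrinks to σ2 σ2 σ2 σ2 σ1 σ2⁻¹ after cancelling


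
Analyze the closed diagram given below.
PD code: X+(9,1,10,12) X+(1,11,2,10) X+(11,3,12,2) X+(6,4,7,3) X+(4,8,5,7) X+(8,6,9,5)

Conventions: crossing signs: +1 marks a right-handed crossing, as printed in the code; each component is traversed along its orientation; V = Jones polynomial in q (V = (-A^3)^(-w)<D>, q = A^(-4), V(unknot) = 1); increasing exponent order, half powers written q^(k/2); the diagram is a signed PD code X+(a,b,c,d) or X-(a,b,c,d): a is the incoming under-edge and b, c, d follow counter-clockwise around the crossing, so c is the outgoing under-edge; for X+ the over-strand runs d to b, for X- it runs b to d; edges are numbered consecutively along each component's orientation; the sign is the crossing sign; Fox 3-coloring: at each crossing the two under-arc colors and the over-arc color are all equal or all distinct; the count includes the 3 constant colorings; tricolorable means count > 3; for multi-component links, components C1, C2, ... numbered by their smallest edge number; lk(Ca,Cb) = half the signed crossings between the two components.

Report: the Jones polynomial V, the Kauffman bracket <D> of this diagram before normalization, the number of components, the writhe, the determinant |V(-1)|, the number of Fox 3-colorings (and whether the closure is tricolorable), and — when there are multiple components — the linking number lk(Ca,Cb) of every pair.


Jones polynomial: V(q) = q^2 + 2q^4 - 2q^5 + q^6 - 2q^7 + q^8
<D> = A^-14 - 2A^-10 + A^-6 - 2A^-2 + 2A^2 + A^10; writhe +6
components 1, writhe +6 (6 crossings)
3-colorings: 27 of 3^6, det 9 — tricolorable
note: the span of V is 6, forcing >= 6 crossings in any diagram


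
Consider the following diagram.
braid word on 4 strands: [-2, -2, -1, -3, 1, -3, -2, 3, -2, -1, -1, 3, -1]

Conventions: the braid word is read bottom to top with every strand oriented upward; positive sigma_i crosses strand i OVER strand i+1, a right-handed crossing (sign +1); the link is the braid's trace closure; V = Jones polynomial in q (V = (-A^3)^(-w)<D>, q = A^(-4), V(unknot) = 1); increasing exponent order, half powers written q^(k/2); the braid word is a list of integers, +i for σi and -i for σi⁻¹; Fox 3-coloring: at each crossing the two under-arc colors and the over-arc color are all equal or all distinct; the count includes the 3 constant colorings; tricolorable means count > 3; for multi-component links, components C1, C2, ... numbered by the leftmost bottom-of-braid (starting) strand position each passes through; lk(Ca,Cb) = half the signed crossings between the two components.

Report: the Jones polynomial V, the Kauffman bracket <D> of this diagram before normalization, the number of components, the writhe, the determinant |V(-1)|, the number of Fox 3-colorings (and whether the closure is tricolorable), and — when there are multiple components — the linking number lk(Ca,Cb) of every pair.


V = -q^-11 + 3q^-10 - 4q^-9 + 6q^-8 - 8q^-7 + 7q^-6 - 7q^-5 + 5q^-4 - 2q^-3 + 2q^-2
<D> = -2A^-13 + 2A^-9 - 5A^-5 + 7A^-1 - 7A^3 + 8A^7 - 6A^11 + 4A^15 - 3A^19 + A^23 (w = -7)
1 component over 13 crossings, w = -7
27 Fox colorings among 3^13, |V(-1)| = 45: tricolorable
why: w = -7 shifts under R1 moves; the (-A^3)^(7) factor cancels that in V


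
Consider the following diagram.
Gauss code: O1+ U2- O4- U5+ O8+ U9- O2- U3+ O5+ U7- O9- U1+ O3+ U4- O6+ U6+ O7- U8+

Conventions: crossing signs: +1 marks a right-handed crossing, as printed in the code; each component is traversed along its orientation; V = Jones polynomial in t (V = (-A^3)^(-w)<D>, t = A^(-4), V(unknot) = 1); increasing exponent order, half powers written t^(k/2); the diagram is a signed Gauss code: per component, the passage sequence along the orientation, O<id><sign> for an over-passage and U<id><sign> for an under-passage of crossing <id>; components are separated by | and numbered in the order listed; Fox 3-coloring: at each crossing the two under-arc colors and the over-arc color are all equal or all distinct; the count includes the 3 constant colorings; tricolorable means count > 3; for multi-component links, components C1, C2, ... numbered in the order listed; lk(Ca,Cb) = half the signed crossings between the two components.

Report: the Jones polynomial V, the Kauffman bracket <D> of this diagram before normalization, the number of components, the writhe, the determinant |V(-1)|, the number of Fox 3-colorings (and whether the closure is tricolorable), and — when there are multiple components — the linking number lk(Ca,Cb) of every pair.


V = t^-4 - 4t^-3 + 6t^-2 - 7t^-1 + 9 - 7t + 6t^2 - 4t^3 + t^4
<D> = -A^-13 + 4A^-9 - 6A^-5 + 7A^-1 - 9A^3 + 7A^7 - 6A^11 + 4A^15 - A^19 (w = +1)
1 component over 9 crossings, w = +1
27 Fox colorings among 3^9, |V(-1)| = 45: tricolorable
why: w = +1 (over 9 crossings) is diagram-only; (-A^3)^(-1) removes it from V


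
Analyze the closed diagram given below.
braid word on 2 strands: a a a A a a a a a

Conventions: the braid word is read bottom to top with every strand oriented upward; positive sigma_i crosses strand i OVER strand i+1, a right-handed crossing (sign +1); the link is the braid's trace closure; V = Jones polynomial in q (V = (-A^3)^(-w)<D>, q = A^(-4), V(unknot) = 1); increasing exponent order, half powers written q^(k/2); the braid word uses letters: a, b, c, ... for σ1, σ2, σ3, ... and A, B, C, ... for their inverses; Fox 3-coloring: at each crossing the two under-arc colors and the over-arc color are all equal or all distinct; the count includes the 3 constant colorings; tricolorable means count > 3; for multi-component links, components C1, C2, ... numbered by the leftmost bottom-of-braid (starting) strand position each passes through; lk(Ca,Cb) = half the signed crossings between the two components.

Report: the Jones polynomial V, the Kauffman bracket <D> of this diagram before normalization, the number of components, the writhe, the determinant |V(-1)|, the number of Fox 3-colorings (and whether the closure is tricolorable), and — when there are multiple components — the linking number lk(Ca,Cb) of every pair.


V = q^3 + q^5 - q^6 + q^7 - q^8 + q^9 - q^10
<D> = A^-19 - A^-15 + A^-11 - A^-7 + A^-3 - A - A^9 (w = +7)
1 component over 9 crossings, w = +7
3 Fox colorings among 3^9, |V(-1)| = 7: not tricolorable
why: V spans 7 powers of q: at least 7 crossings in any diagram


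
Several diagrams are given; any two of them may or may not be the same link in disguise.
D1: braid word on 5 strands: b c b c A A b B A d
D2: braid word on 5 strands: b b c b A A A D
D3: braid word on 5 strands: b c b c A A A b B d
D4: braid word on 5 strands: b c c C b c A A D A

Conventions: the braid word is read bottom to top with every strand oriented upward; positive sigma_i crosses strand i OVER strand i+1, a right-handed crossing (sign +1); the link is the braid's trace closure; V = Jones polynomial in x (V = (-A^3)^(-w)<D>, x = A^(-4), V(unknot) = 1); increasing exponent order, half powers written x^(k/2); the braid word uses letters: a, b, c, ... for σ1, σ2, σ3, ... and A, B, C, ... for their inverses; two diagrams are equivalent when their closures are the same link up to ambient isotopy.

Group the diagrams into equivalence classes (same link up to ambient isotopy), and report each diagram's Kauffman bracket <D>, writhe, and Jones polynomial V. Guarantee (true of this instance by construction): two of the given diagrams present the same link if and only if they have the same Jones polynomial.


classes: {D1, D2, D3, D4}
V(D1) = -x^-3 + x^-2 - x^-1 + 3 - x + x^2 - x^3  [10 crossings, <D> = -A^-6 + A^-2 - A^2 + 3A^6 - A^10 + A^14 - A^18, w = +2]
V(D2) = -x^-3 + x^-2 - x^-1 + 3 - x + x^2 - x^3  (w 0, c 8, <D> = -A^-12 + A^-8 - A^-4 + 3 - A^4 + A^8 - A^12)
V(D3) = -x^-3 + x^-2 - x^-1 + 3 - x + x^2 - x^3  [10 crossings, <D> = -A^-6 + A^-2 - A^2 + 3A^6 - A^10 + A^14 - A^18, w = +2]
V(D4) = -x^-3 + x^-2 - x^-1 + 3 - x + x^2 - x^3  (w 0, c 10, <D> = -A^-12 + A^-8 - A^-4 + 3 - A^4 + A^8 - A^12)
note: one V(x) for all 4 diagrams — one class (guaranteed)
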